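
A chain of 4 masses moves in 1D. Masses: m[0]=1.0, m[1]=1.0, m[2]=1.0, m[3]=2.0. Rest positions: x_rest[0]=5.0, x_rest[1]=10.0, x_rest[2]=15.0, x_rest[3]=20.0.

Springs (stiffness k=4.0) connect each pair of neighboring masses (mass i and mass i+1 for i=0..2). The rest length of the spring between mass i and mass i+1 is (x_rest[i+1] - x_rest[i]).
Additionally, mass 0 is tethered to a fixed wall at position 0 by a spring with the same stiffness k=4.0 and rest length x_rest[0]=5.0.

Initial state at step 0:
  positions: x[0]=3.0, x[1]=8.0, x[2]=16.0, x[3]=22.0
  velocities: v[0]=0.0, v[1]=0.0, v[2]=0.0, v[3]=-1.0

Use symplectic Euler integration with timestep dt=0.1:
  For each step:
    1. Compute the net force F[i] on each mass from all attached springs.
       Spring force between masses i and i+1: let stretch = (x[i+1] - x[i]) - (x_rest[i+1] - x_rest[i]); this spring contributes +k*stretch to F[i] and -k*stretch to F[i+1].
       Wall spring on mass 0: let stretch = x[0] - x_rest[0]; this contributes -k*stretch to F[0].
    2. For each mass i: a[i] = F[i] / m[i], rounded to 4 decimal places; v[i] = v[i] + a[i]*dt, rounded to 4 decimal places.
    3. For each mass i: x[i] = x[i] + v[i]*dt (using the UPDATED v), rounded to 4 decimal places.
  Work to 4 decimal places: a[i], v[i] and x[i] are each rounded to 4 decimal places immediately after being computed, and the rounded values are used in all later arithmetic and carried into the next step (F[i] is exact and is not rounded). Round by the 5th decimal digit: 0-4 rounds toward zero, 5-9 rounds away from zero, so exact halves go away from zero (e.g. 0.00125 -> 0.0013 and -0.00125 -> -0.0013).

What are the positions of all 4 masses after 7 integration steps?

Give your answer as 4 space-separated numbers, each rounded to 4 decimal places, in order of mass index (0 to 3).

Answer: 4.9940 10.3452 14.6508 20.7309

Derivation:
Step 0: x=[3.0000 8.0000 16.0000 22.0000] v=[0.0000 0.0000 0.0000 -1.0000]
Step 1: x=[3.0800 8.1200 15.9200 21.8800] v=[0.8000 1.2000 -0.8000 -1.2000]
Step 2: x=[3.2384 8.3504 15.7664 21.7408] v=[1.5840 2.3040 -1.5360 -1.3920]
Step 3: x=[3.4717 8.6730 15.5551 21.5821] v=[2.3334 3.2256 -2.1126 -1.5869]
Step 4: x=[3.7742 9.0628 15.3096 21.4029] v=[3.0252 3.8979 -2.4546 -1.7923]
Step 5: x=[4.1373 9.4909 15.0580 21.2018] v=[3.6310 4.2812 -2.5160 -2.0110]
Step 6: x=[4.5491 9.9276 14.8295 20.9778] v=[4.1175 4.3666 -2.2853 -2.2398]
Step 7: x=[4.9940 10.3452 14.6508 20.7309] v=[4.4493 4.1760 -1.7867 -2.4695]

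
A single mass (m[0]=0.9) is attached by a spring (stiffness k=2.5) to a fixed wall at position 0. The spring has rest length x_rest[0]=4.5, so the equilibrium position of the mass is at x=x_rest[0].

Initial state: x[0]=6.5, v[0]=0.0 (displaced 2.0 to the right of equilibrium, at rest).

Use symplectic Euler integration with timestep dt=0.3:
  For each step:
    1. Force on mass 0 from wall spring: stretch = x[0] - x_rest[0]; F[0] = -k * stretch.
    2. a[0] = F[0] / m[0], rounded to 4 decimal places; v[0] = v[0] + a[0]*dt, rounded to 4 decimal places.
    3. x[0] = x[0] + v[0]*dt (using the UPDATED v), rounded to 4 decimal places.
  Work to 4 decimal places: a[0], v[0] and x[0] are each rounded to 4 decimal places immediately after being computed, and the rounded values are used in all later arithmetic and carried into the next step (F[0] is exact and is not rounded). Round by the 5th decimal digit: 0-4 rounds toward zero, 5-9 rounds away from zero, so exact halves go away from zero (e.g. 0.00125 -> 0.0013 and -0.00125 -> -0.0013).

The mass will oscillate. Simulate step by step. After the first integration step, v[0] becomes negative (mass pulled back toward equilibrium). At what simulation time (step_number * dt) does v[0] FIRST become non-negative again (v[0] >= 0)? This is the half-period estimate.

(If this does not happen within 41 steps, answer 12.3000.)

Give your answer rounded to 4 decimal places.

Step 0: x=[6.5000] v=[0.0000]
Step 1: x=[6.0000] v=[-1.6667]
Step 2: x=[5.1250] v=[-2.9167]
Step 3: x=[4.0938] v=[-3.4375]
Step 4: x=[3.1641] v=[-3.0990]
Step 5: x=[2.5684] v=[-1.9858]
Step 6: x=[2.4556] v=[-0.3761]
Step 7: x=[2.8539] v=[1.3276]
First v>=0 after going negative at step 7, time=2.1000

Answer: 2.1000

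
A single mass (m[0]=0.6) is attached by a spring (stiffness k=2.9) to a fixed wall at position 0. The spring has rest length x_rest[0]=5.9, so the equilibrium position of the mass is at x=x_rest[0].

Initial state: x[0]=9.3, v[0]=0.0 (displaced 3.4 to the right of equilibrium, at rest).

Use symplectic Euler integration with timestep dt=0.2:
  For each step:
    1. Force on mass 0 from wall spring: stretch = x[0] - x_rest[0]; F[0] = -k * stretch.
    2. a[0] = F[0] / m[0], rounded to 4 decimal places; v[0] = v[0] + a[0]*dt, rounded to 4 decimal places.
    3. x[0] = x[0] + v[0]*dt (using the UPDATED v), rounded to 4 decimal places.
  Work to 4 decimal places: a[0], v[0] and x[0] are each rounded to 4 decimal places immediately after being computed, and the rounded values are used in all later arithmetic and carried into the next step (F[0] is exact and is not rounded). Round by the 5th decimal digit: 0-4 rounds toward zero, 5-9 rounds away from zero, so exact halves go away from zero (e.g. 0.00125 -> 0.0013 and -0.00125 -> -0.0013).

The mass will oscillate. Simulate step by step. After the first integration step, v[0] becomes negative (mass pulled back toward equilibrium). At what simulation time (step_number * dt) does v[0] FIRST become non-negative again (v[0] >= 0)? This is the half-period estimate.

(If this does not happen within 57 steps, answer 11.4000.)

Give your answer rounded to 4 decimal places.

Step 0: x=[9.3000] v=[0.0000]
Step 1: x=[8.6427] v=[-3.2867]
Step 2: x=[7.4551] v=[-5.9380]
Step 3: x=[5.9668] v=[-7.4413]
Step 4: x=[4.4656] v=[-7.5059]
Step 5: x=[3.2417] v=[-6.1193]
Step 6: x=[2.5318] v=[-3.5496]
Step 7: x=[2.4731] v=[-0.2937]
Step 8: x=[3.0769] v=[3.0190]
First v>=0 after going negative at step 8, time=1.6000

Answer: 1.6000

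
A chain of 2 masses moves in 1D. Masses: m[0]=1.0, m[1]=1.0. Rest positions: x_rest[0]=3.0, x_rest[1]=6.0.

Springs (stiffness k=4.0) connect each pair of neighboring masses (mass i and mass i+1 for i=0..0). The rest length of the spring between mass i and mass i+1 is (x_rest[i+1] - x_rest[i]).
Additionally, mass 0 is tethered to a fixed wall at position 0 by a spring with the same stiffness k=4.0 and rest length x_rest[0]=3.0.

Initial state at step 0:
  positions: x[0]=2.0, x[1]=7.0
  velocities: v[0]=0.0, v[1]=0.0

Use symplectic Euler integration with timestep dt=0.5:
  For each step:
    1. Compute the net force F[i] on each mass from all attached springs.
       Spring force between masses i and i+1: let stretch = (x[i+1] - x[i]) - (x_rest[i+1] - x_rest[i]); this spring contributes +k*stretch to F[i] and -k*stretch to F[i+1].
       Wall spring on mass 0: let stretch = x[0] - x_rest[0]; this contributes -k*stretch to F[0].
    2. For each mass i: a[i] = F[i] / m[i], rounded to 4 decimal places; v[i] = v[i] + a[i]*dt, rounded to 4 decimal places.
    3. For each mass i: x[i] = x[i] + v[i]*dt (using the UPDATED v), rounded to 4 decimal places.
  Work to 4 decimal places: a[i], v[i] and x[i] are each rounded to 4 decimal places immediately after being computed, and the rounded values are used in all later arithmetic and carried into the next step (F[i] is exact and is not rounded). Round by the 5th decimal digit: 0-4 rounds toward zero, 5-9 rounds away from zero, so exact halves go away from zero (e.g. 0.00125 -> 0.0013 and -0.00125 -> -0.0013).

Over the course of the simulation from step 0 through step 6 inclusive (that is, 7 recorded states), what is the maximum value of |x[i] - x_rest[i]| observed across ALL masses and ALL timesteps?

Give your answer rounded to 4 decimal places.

Step 0: x=[2.0000 7.0000] v=[0.0000 0.0000]
Step 1: x=[5.0000 5.0000] v=[6.0000 -4.0000]
Step 2: x=[3.0000 6.0000] v=[-4.0000 2.0000]
Step 3: x=[1.0000 7.0000] v=[-4.0000 2.0000]
Step 4: x=[4.0000 5.0000] v=[6.0000 -4.0000]
Step 5: x=[4.0000 5.0000] v=[0.0000 0.0000]
Step 6: x=[1.0000 7.0000] v=[-6.0000 4.0000]
Max displacement = 2.0000

Answer: 2.0000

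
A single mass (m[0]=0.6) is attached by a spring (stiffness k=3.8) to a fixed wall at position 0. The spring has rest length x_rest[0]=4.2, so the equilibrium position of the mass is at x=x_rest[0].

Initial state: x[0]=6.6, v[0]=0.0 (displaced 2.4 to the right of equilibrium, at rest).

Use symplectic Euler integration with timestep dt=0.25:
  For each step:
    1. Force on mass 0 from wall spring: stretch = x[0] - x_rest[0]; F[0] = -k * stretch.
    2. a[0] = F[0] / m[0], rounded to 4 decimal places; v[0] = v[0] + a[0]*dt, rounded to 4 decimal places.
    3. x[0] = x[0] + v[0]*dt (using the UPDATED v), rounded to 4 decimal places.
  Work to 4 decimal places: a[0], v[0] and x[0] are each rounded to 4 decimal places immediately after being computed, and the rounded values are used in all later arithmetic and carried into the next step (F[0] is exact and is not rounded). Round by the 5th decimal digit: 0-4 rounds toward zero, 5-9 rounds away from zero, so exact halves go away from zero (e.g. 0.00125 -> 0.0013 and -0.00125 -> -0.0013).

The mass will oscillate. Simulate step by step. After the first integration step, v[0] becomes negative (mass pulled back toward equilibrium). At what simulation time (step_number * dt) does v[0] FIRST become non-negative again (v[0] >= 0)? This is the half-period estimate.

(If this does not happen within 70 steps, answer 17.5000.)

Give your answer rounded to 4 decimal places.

Step 0: x=[6.6000] v=[0.0000]
Step 1: x=[5.6500] v=[-3.8000]
Step 2: x=[4.1261] v=[-6.0958]
Step 3: x=[2.6314] v=[-5.9788]
Step 4: x=[1.7576] v=[-3.4952]
Step 5: x=[1.8506] v=[0.3719]
First v>=0 after going negative at step 5, time=1.2500

Answer: 1.2500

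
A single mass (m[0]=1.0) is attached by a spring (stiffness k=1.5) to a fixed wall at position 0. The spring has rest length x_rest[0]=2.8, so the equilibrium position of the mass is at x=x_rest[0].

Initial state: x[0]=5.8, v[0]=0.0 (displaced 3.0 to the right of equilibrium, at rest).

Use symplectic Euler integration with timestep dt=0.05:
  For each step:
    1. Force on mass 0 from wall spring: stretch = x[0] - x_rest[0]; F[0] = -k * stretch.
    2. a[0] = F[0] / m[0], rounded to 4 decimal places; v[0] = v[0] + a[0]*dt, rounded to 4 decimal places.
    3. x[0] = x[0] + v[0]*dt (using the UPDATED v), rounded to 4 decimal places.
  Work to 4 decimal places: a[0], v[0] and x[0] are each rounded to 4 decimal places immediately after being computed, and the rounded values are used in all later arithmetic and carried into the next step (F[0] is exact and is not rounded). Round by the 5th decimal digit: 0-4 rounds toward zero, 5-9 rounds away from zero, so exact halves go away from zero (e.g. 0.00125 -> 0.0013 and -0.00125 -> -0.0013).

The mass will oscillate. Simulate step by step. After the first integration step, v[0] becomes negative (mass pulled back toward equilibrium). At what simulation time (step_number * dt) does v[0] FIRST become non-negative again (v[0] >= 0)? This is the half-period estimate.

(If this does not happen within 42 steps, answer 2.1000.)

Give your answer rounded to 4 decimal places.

Step 0: x=[5.8000] v=[0.0000]
Step 1: x=[5.7888] v=[-0.2250]
Step 2: x=[5.7663] v=[-0.4492]
Step 3: x=[5.7327] v=[-0.6717]
Step 4: x=[5.6881] v=[-0.8917]
Step 5: x=[5.6327] v=[-1.1083]
Step 6: x=[5.5667] v=[-1.3208]
Step 7: x=[5.4903] v=[-1.5283]
Step 8: x=[5.4038] v=[-1.7301]
Step 9: x=[5.3075] v=[-1.9254]
Step 10: x=[5.2018] v=[-2.1135]
Step 11: x=[5.0871] v=[-2.2936]
Step 12: x=[4.9638] v=[-2.4651]
Step 13: x=[4.8324] v=[-2.6274]
Step 14: x=[4.6934] v=[-2.7798]
Step 15: x=[4.5473] v=[-2.9218]
Step 16: x=[4.3947] v=[-3.0529]
Step 17: x=[4.2361] v=[-3.1725]
Step 18: x=[4.0721] v=[-3.2802]
Step 19: x=[3.9033] v=[-3.3756]
Step 20: x=[3.7304] v=[-3.4584]
Step 21: x=[3.5540] v=[-3.5282]
Step 22: x=[3.3748] v=[-3.5848]
Step 23: x=[3.1934] v=[-3.6279]
Step 24: x=[3.0105] v=[-3.6574]
Step 25: x=[2.8268] v=[-3.6732]
Step 26: x=[2.6430] v=[-3.6752]
Step 27: x=[2.4598] v=[-3.6634]
Step 28: x=[2.2779] v=[-3.6379]
Step 29: x=[2.0980] v=[-3.5987]
Step 30: x=[1.9207] v=[-3.5461]
Step 31: x=[1.7467] v=[-3.4802]
Step 32: x=[1.5766] v=[-3.4012]
Step 33: x=[1.4111] v=[-3.3094]
Step 34: x=[1.2508] v=[-3.2052]
Step 35: x=[1.0964] v=[-3.0890]
Step 36: x=[0.9483] v=[-2.9612]
Step 37: x=[0.8072] v=[-2.8223]
Step 38: x=[0.6736] v=[-2.6728]
Step 39: x=[0.5479] v=[-2.5133]
Step 40: x=[0.4307] v=[-2.3444]
Step 41: x=[0.3224] v=[-2.1667]
Step 42: x=[0.2234] v=[-1.9809]
v[0] did not become non-negative within 42 steps; using fallback time=2.1000

Answer: 2.1000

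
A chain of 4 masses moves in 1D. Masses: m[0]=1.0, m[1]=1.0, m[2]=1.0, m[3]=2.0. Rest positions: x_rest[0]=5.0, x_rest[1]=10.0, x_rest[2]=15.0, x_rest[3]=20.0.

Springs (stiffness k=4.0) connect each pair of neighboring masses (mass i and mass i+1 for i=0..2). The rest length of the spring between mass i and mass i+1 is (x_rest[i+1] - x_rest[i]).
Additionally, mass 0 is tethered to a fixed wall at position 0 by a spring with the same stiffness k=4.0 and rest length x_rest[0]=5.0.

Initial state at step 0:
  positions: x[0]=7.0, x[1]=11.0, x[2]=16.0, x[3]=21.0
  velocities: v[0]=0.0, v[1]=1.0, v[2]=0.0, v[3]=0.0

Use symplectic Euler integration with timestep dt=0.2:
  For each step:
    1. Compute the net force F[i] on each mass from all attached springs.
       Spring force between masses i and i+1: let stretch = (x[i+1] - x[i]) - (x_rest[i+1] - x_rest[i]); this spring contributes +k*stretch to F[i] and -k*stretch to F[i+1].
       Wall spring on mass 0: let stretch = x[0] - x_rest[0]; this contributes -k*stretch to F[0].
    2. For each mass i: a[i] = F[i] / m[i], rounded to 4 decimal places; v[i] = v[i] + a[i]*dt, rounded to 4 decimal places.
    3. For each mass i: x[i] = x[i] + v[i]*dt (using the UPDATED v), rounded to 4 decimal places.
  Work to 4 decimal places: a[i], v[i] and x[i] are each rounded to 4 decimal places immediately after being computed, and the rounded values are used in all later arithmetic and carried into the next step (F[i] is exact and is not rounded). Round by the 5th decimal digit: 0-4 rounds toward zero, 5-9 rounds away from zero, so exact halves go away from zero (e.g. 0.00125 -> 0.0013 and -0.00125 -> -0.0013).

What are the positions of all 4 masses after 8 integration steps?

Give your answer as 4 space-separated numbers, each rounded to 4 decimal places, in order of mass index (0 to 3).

Step 0: x=[7.0000 11.0000 16.0000 21.0000] v=[0.0000 1.0000 0.0000 0.0000]
Step 1: x=[6.5200 11.3600 16.0000 21.0000] v=[-2.4000 1.8000 0.0000 0.0000]
Step 2: x=[5.7712 11.6880 16.0576 21.0000] v=[-3.7440 1.6400 0.2880 0.0000]
Step 3: x=[5.0457 11.7684 16.2068 21.0046] v=[-3.6275 0.4022 0.7462 0.0230]
Step 4: x=[4.5885 11.4834 16.4135 21.0254] v=[-2.2859 -1.4252 1.0337 0.1039]
Step 5: x=[4.5003 10.8840 16.5693 21.0772] v=[-0.4408 -2.9970 0.7791 0.2591]
Step 6: x=[4.7135 10.1729 16.5367 21.1684] v=[1.0659 -3.5557 -0.1628 0.4559]
Step 7: x=[5.0460 9.6065 16.2270 21.2890] v=[1.6626 -2.8322 -1.5485 0.6032]
Step 8: x=[5.3008 9.3697 15.6679 21.4047] v=[1.2742 -1.1842 -2.7953 0.5784]

Answer: 5.3008 9.3697 15.6679 21.4047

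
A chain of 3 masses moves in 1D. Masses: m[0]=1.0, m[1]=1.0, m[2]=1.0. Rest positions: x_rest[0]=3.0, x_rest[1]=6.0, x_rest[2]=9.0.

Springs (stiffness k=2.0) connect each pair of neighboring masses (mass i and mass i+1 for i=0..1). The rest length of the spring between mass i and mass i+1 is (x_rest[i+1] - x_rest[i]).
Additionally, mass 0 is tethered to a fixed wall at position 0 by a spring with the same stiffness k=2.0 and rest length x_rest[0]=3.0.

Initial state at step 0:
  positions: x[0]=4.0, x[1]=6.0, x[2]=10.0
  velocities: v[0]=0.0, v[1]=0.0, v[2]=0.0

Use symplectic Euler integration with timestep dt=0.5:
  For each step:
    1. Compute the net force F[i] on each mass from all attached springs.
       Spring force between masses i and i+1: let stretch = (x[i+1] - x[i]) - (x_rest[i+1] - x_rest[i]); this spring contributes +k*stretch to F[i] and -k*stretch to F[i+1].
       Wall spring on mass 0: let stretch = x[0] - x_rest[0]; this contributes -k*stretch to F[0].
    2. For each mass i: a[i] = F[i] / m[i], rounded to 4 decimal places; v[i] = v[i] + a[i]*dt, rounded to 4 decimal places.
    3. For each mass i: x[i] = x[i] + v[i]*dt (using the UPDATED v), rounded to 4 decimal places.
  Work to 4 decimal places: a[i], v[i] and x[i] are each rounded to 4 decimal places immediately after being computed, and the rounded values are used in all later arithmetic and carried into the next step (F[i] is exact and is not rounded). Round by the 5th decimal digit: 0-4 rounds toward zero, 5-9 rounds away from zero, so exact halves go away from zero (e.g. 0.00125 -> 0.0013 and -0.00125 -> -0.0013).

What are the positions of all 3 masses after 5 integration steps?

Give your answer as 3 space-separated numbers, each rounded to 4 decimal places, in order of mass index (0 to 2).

Step 0: x=[4.0000 6.0000 10.0000] v=[0.0000 0.0000 0.0000]
Step 1: x=[3.0000 7.0000 9.5000] v=[-2.0000 2.0000 -1.0000]
Step 2: x=[2.5000 7.2500 9.2500] v=[-1.0000 0.5000 -0.5000]
Step 3: x=[3.1250 6.1250 9.5000] v=[1.2500 -2.2500 0.5000]
Step 4: x=[3.6875 5.1875 9.5625] v=[1.1250 -1.8750 0.1250]
Step 5: x=[3.1563 5.6875 8.9375] v=[-1.0625 1.0000 -1.2500]

Answer: 3.1563 5.6875 8.9375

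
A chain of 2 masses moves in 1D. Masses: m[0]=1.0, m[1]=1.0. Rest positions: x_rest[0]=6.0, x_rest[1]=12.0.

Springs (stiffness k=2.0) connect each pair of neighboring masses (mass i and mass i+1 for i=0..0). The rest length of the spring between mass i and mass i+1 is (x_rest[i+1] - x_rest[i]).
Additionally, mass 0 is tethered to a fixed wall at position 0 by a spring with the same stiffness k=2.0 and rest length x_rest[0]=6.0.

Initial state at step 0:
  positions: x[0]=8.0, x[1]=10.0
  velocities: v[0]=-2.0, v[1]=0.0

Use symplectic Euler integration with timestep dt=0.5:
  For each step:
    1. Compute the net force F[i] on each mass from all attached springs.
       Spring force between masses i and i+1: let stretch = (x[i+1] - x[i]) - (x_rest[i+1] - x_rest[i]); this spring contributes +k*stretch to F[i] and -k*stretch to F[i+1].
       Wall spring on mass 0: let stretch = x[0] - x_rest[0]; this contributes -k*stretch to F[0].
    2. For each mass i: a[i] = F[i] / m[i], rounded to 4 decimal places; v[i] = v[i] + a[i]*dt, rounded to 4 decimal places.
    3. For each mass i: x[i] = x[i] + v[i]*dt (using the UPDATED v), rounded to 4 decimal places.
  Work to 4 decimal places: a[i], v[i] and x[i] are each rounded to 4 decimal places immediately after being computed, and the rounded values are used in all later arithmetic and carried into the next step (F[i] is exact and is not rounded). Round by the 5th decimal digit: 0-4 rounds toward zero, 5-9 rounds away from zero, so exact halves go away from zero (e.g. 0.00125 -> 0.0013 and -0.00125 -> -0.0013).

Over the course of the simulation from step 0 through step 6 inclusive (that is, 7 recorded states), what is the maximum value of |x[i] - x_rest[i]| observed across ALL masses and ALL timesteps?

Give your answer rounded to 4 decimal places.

Answer: 4.0000

Derivation:
Step 0: x=[8.0000 10.0000] v=[-2.0000 0.0000]
Step 1: x=[4.0000 12.0000] v=[-8.0000 4.0000]
Step 2: x=[2.0000 13.0000] v=[-4.0000 2.0000]
Step 3: x=[4.5000 11.5000] v=[5.0000 -3.0000]
Step 4: x=[8.2500 9.5000] v=[7.5000 -4.0000]
Step 5: x=[8.5000 9.8750] v=[0.5000 0.7500]
Step 6: x=[5.1875 12.5625] v=[-6.6250 5.3750]
Max displacement = 4.0000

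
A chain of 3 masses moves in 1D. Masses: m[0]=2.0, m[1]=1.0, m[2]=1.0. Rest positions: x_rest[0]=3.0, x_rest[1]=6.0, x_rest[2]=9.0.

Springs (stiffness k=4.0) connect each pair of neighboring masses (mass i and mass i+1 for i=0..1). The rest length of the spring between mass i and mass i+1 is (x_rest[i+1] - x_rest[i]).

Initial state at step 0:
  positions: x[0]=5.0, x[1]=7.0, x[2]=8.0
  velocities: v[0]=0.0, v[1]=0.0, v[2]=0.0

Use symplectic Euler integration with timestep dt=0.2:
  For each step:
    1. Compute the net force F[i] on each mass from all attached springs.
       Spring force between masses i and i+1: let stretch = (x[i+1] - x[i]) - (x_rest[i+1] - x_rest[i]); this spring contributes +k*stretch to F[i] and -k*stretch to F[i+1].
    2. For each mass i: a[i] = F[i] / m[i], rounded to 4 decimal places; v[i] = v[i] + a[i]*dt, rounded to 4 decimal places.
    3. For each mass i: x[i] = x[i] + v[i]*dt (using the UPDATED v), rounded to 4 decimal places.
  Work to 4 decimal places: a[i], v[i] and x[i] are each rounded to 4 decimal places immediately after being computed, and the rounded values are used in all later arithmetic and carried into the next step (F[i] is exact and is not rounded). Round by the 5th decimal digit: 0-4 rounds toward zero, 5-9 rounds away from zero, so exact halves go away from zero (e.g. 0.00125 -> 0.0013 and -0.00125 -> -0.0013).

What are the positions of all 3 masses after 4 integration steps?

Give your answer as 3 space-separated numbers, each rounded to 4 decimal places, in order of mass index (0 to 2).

Step 0: x=[5.0000 7.0000 8.0000] v=[0.0000 0.0000 0.0000]
Step 1: x=[4.9200 6.8400 8.3200] v=[-0.4000 -0.8000 1.6000]
Step 2: x=[4.7536 6.6096 8.8832] v=[-0.8320 -1.1520 2.8160]
Step 3: x=[4.4957 6.4460 9.5626] v=[-1.2896 -0.8179 3.3971]
Step 4: x=[4.1538 6.4690 10.2234] v=[-1.7095 0.1151 3.3038]

Answer: 4.1538 6.4690 10.2234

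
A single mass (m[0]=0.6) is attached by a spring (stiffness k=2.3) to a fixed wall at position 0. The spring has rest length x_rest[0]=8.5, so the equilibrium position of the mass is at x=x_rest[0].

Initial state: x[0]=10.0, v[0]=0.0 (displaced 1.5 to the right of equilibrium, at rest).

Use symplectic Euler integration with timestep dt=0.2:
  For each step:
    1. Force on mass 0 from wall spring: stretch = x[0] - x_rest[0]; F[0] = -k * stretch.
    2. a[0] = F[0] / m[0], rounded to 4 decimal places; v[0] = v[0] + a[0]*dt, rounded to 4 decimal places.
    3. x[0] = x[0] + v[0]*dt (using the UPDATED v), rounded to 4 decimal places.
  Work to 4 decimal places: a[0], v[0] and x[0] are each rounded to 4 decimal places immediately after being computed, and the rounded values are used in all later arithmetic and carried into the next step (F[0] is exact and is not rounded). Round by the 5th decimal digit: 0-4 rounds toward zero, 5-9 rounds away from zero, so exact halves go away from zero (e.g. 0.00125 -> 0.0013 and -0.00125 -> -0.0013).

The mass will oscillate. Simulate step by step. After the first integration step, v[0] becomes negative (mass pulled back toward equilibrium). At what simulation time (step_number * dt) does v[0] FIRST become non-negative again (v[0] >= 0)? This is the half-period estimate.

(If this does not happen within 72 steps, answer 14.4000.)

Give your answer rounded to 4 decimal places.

Answer: 1.6000

Derivation:
Step 0: x=[10.0000] v=[0.0000]
Step 1: x=[9.7700] v=[-1.1500]
Step 2: x=[9.3453] v=[-2.1237]
Step 3: x=[8.7909] v=[-2.7718]
Step 4: x=[8.1919] v=[-2.9948]
Step 5: x=[7.6402] v=[-2.7586]
Step 6: x=[7.2203] v=[-2.0994]
Step 7: x=[6.9966] v=[-1.1183]
Step 8: x=[7.0035] v=[0.0343]
First v>=0 after going negative at step 8, time=1.6000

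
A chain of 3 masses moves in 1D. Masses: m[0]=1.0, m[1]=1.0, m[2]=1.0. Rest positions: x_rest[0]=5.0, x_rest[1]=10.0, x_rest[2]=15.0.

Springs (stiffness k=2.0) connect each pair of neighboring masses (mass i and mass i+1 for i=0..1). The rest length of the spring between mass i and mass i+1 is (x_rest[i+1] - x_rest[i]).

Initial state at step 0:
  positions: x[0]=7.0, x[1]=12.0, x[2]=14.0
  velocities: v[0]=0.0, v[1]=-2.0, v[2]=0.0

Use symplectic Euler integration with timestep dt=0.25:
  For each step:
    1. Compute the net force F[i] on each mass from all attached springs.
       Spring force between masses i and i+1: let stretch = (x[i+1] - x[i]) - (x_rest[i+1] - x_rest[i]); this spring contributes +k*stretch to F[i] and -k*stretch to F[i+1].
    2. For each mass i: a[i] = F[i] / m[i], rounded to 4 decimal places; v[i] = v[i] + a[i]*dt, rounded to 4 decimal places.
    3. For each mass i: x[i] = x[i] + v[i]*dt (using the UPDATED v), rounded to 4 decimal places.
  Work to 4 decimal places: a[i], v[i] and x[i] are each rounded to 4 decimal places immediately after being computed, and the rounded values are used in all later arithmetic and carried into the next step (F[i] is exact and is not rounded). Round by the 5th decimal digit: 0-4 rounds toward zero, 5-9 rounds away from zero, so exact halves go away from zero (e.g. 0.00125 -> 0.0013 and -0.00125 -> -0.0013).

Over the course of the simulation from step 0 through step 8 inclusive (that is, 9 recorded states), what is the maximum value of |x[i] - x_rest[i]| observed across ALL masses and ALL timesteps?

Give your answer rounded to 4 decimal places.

Step 0: x=[7.0000 12.0000 14.0000] v=[0.0000 -2.0000 0.0000]
Step 1: x=[7.0000 11.1250 14.3750] v=[0.0000 -3.5000 1.5000]
Step 2: x=[6.8906 10.1406 14.9688] v=[-0.4375 -3.9375 2.3750]
Step 3: x=[6.5625 9.3535 15.5840] v=[-1.3125 -3.1484 2.4609]
Step 4: x=[5.9583 8.9963 16.0454] v=[-2.4170 -1.4287 1.8457]
Step 5: x=[5.1088 9.1405 16.2507] v=[-3.3980 0.5769 0.8212]
Step 6: x=[4.1383 9.6696 16.1922] v=[-3.8822 2.1162 -0.2339]
Step 7: x=[3.2342 10.3226 15.9434] v=[-3.6166 2.6119 -0.9952]
Step 8: x=[2.5911 10.7921 15.6170] v=[-2.5724 1.8781 -1.3056]
Max displacement = 2.4089

Answer: 2.4089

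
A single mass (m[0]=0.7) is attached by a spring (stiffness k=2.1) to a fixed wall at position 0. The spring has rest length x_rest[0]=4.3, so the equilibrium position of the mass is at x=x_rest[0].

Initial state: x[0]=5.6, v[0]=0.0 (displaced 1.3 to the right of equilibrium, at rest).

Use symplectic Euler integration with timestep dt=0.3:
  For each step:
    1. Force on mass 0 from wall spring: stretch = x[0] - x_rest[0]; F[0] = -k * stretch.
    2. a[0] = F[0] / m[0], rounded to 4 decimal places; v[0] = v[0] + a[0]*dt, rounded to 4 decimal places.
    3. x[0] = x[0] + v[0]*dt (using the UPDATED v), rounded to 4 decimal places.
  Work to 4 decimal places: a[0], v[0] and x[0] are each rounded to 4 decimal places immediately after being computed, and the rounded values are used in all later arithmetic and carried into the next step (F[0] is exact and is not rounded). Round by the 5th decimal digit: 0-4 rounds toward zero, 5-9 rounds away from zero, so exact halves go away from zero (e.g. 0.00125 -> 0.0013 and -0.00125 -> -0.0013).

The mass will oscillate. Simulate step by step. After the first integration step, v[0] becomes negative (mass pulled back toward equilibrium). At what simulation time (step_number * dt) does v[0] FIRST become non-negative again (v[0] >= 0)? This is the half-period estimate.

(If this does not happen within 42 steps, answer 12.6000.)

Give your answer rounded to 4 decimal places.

Step 0: x=[5.6000] v=[0.0000]
Step 1: x=[5.2490] v=[-1.1700]
Step 2: x=[4.6418] v=[-2.0241]
Step 3: x=[3.9423] v=[-2.3317]
Step 4: x=[3.3394] v=[-2.0098]
Step 5: x=[2.9958] v=[-1.1453]
Step 6: x=[3.0044] v=[0.0285]
First v>=0 after going negative at step 6, time=1.8000

Answer: 1.8000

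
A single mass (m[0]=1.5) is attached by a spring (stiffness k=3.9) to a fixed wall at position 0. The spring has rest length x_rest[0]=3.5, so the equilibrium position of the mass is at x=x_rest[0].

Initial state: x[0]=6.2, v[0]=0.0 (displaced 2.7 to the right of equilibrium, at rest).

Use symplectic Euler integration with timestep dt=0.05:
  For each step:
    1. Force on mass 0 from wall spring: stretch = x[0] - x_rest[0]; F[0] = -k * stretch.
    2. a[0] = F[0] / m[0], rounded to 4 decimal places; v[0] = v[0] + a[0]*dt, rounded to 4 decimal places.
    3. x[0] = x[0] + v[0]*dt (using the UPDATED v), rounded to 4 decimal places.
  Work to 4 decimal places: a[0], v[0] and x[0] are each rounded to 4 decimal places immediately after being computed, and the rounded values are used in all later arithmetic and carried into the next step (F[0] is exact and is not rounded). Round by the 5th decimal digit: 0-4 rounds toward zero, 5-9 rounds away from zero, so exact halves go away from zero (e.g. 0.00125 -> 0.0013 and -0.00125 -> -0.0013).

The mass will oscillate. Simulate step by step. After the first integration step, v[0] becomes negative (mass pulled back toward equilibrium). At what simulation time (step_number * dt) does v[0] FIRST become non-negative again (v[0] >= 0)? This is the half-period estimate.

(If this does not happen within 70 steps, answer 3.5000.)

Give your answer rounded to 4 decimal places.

Answer: 1.9500

Derivation:
Step 0: x=[6.2000] v=[0.0000]
Step 1: x=[6.1825] v=[-0.3510]
Step 2: x=[6.1475] v=[-0.6997]
Step 3: x=[6.0953] v=[-1.0439]
Step 4: x=[6.0262] v=[-1.3813]
Step 5: x=[5.9407] v=[-1.7097]
Step 6: x=[5.8394] v=[-2.0270]
Step 7: x=[5.7228] v=[-2.3311]
Step 8: x=[5.5918] v=[-2.6201]
Step 9: x=[5.4472] v=[-2.8920]
Step 10: x=[5.2899] v=[-3.1451]
Step 11: x=[5.1210] v=[-3.3778]
Step 12: x=[4.9416] v=[-3.5885]
Step 13: x=[4.7528] v=[-3.7759]
Step 14: x=[4.5559] v=[-3.9388]
Step 15: x=[4.3521] v=[-4.0761]
Step 16: x=[4.1428] v=[-4.1869]
Step 17: x=[3.9293] v=[-4.2705]
Step 18: x=[3.7130] v=[-4.3263]
Step 19: x=[3.4953] v=[-4.3540]
Step 20: x=[3.2776] v=[-4.3534]
Step 21: x=[3.0614] v=[-4.3245]
Step 22: x=[2.8480] v=[-4.2675]
Step 23: x=[2.6389] v=[-4.1827]
Step 24: x=[2.4354] v=[-4.0708]
Step 25: x=[2.2388] v=[-3.9324]
Step 26: x=[2.0504] v=[-3.7684]
Step 27: x=[1.8714] v=[-3.5800]
Step 28: x=[1.7030] v=[-3.3683]
Step 29: x=[1.5463] v=[-3.1347]
Step 30: x=[1.4023] v=[-2.8807]
Step 31: x=[1.2719] v=[-2.6080]
Step 32: x=[1.1560] v=[-2.3183]
Step 33: x=[1.0553] v=[-2.0136]
Step 34: x=[0.9705] v=[-1.6958]
Step 35: x=[0.9022] v=[-1.3670]
Step 36: x=[0.8507] v=[-1.0293]
Step 37: x=[0.8165] v=[-0.6849]
Step 38: x=[0.7997] v=[-0.3360]
Step 39: x=[0.8005] v=[0.0150]
First v>=0 after going negative at step 39, time=1.9500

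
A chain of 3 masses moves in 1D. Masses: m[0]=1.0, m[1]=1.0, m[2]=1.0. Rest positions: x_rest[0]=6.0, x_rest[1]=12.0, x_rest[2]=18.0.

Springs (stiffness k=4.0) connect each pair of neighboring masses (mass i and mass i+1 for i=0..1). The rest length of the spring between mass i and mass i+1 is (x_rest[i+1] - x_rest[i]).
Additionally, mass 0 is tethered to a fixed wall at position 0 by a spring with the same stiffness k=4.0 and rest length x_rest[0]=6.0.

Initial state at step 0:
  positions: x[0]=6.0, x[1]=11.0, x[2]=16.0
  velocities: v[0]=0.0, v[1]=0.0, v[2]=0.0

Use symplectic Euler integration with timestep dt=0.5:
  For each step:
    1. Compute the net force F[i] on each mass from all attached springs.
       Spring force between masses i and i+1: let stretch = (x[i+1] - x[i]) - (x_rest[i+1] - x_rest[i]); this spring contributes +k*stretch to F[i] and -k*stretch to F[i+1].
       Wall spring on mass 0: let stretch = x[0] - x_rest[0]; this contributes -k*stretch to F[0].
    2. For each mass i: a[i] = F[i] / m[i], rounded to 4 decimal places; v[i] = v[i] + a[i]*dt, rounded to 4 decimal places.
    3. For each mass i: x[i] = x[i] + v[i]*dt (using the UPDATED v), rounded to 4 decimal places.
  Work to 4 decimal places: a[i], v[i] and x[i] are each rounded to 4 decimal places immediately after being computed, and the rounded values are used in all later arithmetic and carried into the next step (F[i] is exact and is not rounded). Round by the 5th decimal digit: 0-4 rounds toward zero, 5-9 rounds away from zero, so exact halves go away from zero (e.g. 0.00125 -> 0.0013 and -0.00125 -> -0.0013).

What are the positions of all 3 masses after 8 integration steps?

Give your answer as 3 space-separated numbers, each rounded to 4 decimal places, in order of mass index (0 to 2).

Answer: 7.0000 13.0000 19.0000

Derivation:
Step 0: x=[6.0000 11.0000 16.0000] v=[0.0000 0.0000 0.0000]
Step 1: x=[5.0000 11.0000 17.0000] v=[-2.0000 0.0000 2.0000]
Step 2: x=[5.0000 11.0000 18.0000] v=[0.0000 0.0000 2.0000]
Step 3: x=[6.0000 12.0000 18.0000] v=[2.0000 2.0000 0.0000]
Step 4: x=[7.0000 13.0000 18.0000] v=[2.0000 2.0000 0.0000]
Step 5: x=[7.0000 13.0000 19.0000] v=[0.0000 0.0000 2.0000]
Step 6: x=[6.0000 13.0000 20.0000] v=[-2.0000 0.0000 2.0000]
Step 7: x=[6.0000 13.0000 20.0000] v=[0.0000 0.0000 0.0000]
Step 8: x=[7.0000 13.0000 19.0000] v=[2.0000 0.0000 -2.0000]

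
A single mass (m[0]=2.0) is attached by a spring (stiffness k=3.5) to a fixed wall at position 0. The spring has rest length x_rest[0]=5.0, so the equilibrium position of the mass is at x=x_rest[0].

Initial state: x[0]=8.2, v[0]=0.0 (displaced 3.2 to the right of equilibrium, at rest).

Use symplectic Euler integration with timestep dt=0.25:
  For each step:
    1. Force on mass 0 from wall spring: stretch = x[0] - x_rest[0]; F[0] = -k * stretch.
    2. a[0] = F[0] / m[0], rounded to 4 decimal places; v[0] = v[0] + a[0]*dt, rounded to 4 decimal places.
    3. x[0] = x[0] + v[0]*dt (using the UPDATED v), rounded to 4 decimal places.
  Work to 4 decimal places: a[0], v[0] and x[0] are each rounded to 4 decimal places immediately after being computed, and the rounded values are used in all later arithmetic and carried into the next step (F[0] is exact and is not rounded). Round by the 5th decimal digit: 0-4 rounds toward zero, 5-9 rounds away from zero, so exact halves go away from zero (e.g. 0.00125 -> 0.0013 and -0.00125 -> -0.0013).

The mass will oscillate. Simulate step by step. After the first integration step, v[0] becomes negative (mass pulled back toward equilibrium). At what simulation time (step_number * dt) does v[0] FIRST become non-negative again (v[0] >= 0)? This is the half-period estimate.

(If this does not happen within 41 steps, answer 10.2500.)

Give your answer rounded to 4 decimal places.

Answer: 2.5000

Derivation:
Step 0: x=[8.2000] v=[0.0000]
Step 1: x=[7.8500] v=[-1.4000]
Step 2: x=[7.1883] v=[-2.6469]
Step 3: x=[6.2872] v=[-3.6043]
Step 4: x=[5.2453] v=[-4.1675]
Step 5: x=[4.1766] v=[-4.2748]
Step 6: x=[3.1980] v=[-3.9146]
Step 7: x=[2.4165] v=[-3.1262]
Step 8: x=[1.9175] v=[-1.9959]
Step 9: x=[1.7557] v=[-0.6473]
Step 10: x=[1.9487] v=[0.7721]
First v>=0 after going negative at step 10, time=2.5000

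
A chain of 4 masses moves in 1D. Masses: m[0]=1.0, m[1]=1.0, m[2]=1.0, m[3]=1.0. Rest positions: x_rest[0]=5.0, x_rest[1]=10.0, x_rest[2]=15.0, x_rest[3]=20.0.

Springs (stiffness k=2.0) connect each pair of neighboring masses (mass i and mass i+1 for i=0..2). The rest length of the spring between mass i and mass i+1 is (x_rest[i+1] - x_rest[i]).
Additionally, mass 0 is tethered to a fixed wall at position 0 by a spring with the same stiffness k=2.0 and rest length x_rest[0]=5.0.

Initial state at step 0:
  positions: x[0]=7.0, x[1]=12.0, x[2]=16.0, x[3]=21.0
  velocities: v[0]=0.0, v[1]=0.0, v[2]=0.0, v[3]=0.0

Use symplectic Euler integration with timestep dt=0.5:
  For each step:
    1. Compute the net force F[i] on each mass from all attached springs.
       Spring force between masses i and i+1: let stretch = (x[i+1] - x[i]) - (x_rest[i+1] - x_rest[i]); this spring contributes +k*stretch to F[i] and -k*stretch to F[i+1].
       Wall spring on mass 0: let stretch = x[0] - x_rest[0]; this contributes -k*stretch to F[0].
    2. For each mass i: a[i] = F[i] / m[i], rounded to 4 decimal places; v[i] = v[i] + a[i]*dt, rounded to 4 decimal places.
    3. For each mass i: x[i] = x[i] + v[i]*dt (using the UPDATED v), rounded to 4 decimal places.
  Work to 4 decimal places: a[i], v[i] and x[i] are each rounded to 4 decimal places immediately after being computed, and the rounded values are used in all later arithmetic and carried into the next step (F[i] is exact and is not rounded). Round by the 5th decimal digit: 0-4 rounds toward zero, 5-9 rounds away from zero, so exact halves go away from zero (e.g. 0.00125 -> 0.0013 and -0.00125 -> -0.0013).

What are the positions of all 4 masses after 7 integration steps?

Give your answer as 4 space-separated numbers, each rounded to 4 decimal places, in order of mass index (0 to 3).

Step 0: x=[7.0000 12.0000 16.0000 21.0000] v=[0.0000 0.0000 0.0000 0.0000]
Step 1: x=[6.0000 11.5000 16.5000 21.0000] v=[-2.0000 -1.0000 1.0000 0.0000]
Step 2: x=[4.7500 10.7500 16.7500 21.2500] v=[-2.5000 -1.5000 0.5000 0.5000]
Step 3: x=[4.1250 10.0000 16.2500 21.7500] v=[-1.2500 -1.5000 -1.0000 1.0000]
Step 4: x=[4.3750 9.4375 15.3750 22.0000] v=[0.5000 -1.1250 -1.7500 0.5000]
Step 5: x=[4.9688 9.3125 14.8438 21.4375] v=[1.1875 -0.2500 -1.0625 -1.1250]
Step 6: x=[5.2500 9.7813 14.8438 20.0782] v=[0.5624 0.9376 -0.0001 -2.7187]
Step 7: x=[5.1719 10.5157 14.9297 18.6017] v=[-0.1563 1.4688 0.1718 -2.9531]

Answer: 5.1719 10.5157 14.9297 18.6017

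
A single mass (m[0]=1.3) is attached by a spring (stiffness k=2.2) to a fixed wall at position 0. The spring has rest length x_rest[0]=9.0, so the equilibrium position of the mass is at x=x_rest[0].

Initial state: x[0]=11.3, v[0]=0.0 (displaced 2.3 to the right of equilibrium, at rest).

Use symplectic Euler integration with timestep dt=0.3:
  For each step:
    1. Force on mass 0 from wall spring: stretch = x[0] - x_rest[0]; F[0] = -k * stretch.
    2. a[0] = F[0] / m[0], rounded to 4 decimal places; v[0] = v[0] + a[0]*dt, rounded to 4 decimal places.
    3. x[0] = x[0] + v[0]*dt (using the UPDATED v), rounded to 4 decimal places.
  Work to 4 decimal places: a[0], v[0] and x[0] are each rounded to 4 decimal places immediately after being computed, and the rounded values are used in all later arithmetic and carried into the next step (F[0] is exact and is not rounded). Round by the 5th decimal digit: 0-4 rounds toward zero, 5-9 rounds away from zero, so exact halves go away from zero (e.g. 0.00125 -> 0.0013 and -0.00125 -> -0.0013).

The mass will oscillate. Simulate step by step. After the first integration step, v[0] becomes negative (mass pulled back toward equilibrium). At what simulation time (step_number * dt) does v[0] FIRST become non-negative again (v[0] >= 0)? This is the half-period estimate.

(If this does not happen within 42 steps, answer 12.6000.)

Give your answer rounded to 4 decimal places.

Step 0: x=[11.3000] v=[0.0000]
Step 1: x=[10.9497] v=[-1.1677]
Step 2: x=[10.3024] v=[-2.1576]
Step 3: x=[9.4568] v=[-2.8188]
Step 4: x=[8.5416] v=[-3.0507]
Step 5: x=[7.6962] v=[-2.8180]
Step 6: x=[7.0494] v=[-2.1561]
Step 7: x=[6.6997] v=[-1.1658]
Step 8: x=[6.7003] v=[0.0020]
First v>=0 after going negative at step 8, time=2.4000

Answer: 2.4000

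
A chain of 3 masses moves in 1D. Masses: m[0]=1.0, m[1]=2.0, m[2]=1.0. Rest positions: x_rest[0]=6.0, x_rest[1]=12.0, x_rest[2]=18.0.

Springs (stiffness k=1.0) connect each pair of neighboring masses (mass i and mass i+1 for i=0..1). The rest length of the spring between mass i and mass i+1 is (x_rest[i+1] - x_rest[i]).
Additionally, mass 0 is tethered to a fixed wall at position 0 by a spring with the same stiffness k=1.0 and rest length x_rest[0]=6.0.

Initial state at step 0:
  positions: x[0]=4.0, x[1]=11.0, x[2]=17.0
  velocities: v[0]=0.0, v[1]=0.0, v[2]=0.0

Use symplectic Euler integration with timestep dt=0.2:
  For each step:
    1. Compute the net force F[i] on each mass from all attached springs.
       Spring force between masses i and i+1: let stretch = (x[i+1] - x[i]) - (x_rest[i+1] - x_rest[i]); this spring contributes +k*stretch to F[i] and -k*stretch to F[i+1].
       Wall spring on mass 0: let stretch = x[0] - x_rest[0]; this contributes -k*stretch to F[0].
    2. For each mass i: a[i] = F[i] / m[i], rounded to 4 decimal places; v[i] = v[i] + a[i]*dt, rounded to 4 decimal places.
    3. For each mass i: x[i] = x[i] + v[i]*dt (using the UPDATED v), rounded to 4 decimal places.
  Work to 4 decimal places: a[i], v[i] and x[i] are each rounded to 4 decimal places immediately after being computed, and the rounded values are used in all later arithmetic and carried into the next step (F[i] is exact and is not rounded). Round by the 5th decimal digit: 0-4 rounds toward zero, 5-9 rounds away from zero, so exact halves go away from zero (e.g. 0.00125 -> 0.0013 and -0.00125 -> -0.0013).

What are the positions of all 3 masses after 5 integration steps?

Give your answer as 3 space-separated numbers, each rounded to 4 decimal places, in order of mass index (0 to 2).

Step 0: x=[4.0000 11.0000 17.0000] v=[0.0000 0.0000 0.0000]
Step 1: x=[4.1200 10.9800 17.0000] v=[0.6000 -0.1000 0.0000]
Step 2: x=[4.3496 10.9432 16.9992] v=[1.1480 -0.1840 -0.0040]
Step 3: x=[4.6690 10.8956 16.9962] v=[1.5968 -0.2378 -0.0152]
Step 4: x=[5.0507 10.8455 16.9891] v=[1.9083 -0.2504 -0.0353]
Step 5: x=[5.4621 10.8024 16.9763] v=[2.0571 -0.2155 -0.0640]

Answer: 5.4621 10.8024 16.9763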